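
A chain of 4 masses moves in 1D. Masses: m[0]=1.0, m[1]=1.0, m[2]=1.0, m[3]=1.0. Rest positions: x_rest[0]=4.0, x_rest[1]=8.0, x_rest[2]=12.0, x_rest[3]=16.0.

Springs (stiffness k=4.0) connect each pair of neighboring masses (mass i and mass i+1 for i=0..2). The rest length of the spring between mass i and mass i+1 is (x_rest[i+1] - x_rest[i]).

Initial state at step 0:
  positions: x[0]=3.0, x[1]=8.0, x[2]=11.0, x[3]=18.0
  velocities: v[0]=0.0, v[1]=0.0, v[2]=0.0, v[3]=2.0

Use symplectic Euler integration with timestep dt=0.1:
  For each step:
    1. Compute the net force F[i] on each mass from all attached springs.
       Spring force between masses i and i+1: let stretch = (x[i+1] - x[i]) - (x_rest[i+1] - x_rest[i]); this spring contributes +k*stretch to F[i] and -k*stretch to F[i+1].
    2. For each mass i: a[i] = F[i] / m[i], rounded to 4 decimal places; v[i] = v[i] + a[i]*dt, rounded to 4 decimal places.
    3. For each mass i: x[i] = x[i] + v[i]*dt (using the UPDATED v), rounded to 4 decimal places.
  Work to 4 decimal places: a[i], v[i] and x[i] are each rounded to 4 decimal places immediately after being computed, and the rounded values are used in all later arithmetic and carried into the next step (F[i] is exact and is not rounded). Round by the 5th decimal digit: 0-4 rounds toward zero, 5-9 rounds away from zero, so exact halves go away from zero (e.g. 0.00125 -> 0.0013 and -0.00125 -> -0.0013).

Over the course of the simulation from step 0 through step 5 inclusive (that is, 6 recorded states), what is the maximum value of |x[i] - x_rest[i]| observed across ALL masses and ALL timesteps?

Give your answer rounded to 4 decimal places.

Answer: 2.0800

Derivation:
Step 0: x=[3.0000 8.0000 11.0000 18.0000] v=[0.0000 0.0000 0.0000 2.0000]
Step 1: x=[3.0400 7.9200 11.1600 18.0800] v=[0.4000 -0.8000 1.6000 0.8000]
Step 2: x=[3.1152 7.7744 11.4672 18.0432] v=[0.7520 -1.4560 3.0720 -0.3680]
Step 3: x=[3.2168 7.5901 11.8897 17.9034] v=[1.0157 -1.8426 4.2253 -1.3984]
Step 4: x=[3.3333 7.4029 12.3808 17.6830] v=[1.1650 -1.8721 4.9109 -2.2039]
Step 5: x=[3.4526 7.2520 12.8849 17.4105] v=[1.1928 -1.5088 5.0406 -2.7248]
Max displacement = 2.0800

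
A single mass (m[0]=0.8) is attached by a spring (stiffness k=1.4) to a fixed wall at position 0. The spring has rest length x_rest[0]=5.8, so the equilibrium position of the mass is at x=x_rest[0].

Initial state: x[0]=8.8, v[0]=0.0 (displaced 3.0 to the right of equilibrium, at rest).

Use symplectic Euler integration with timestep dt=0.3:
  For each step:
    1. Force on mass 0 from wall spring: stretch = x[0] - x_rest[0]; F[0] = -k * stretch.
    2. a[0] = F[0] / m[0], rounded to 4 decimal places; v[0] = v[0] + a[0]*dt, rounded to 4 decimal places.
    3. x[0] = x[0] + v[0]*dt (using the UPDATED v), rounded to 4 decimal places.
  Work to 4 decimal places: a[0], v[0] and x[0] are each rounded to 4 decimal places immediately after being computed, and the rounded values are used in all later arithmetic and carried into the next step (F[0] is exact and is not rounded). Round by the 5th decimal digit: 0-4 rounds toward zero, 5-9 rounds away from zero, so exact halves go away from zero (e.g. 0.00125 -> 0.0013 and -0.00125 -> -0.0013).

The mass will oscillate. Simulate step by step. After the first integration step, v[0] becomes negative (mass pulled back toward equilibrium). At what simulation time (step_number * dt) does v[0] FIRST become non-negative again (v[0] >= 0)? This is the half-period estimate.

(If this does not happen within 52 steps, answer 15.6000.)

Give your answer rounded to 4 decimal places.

Answer: 2.4000

Derivation:
Step 0: x=[8.8000] v=[0.0000]
Step 1: x=[8.3275] v=[-1.5750]
Step 2: x=[7.4569] v=[-2.9019]
Step 3: x=[6.3254] v=[-3.7718]
Step 4: x=[5.1111] v=[-4.0477]
Step 5: x=[4.0053] v=[-3.6860]
Step 6: x=[3.1822] v=[-2.7438]
Step 7: x=[2.7714] v=[-1.3694]
Step 8: x=[2.8376] v=[0.2206]
First v>=0 after going negative at step 8, time=2.4000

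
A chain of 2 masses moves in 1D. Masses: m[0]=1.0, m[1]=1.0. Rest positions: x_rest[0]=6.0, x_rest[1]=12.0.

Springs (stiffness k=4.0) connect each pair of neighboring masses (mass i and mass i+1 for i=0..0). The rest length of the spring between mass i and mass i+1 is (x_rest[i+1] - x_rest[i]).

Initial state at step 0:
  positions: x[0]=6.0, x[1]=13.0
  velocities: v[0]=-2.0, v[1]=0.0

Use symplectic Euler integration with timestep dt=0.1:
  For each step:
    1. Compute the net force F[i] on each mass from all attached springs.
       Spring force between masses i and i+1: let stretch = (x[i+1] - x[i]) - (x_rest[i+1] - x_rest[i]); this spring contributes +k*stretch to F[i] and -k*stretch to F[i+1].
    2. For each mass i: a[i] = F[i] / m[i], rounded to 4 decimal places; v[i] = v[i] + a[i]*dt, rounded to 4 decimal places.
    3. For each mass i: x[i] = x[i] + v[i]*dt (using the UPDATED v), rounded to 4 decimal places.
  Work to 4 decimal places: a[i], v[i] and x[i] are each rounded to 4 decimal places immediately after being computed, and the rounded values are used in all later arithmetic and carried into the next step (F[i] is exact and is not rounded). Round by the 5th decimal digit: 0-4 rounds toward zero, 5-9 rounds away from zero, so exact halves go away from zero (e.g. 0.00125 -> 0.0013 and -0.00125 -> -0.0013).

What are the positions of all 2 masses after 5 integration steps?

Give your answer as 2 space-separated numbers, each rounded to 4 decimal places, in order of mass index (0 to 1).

Answer: 5.6420 12.3580

Derivation:
Step 0: x=[6.0000 13.0000] v=[-2.0000 0.0000]
Step 1: x=[5.8400 12.9600] v=[-1.6000 -0.4000]
Step 2: x=[5.7248 12.8752] v=[-1.1520 -0.8480]
Step 3: x=[5.6556 12.7444] v=[-0.6918 -1.3082]
Step 4: x=[5.6300 12.5700] v=[-0.2563 -1.7437]
Step 5: x=[5.6420 12.3580] v=[0.1197 -2.1197]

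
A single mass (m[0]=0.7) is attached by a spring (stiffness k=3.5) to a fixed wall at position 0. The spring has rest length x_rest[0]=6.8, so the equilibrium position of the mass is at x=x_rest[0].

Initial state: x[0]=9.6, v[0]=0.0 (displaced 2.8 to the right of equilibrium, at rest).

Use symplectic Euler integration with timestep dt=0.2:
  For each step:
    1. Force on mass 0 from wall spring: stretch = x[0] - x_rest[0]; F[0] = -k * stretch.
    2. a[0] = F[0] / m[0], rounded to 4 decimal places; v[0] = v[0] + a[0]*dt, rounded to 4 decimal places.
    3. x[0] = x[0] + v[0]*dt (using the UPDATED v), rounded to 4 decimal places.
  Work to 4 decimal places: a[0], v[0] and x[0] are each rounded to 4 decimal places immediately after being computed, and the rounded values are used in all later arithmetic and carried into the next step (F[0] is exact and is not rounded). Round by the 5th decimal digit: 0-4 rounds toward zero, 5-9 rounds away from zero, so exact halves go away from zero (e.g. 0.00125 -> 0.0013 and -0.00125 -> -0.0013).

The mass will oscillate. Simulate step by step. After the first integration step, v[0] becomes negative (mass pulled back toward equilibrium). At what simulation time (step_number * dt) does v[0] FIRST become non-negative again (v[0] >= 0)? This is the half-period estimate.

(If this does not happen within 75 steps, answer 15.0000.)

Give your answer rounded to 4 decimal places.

Step 0: x=[9.6000] v=[0.0000]
Step 1: x=[9.0400] v=[-2.8000]
Step 2: x=[8.0320] v=[-5.0400]
Step 3: x=[6.7776] v=[-6.2720]
Step 4: x=[5.5277] v=[-6.2496]
Step 5: x=[4.5322] v=[-4.9773]
Step 6: x=[3.9903] v=[-2.7095]
Step 7: x=[4.0103] v=[0.1002]
First v>=0 after going negative at step 7, time=1.4000

Answer: 1.4000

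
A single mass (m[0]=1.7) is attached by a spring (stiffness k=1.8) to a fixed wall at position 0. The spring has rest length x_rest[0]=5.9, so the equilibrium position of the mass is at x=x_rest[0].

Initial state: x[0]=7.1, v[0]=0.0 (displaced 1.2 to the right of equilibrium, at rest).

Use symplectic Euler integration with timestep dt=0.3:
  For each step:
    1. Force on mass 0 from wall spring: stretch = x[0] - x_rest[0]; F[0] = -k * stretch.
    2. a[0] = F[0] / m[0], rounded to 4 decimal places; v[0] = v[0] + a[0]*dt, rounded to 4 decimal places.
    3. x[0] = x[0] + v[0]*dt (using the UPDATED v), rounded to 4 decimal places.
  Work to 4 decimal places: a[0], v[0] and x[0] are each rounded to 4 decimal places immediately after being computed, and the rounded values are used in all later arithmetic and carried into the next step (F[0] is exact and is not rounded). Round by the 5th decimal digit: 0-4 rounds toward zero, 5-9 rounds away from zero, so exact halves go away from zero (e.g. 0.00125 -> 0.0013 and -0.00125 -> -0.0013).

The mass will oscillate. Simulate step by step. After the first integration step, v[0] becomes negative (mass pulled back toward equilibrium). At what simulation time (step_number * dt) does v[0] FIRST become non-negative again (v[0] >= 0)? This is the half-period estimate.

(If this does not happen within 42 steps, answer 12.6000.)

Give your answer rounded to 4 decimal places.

Step 0: x=[7.1000] v=[0.0000]
Step 1: x=[6.9856] v=[-0.3812]
Step 2: x=[6.7678] v=[-0.7261]
Step 3: x=[6.4673] v=[-1.0017]
Step 4: x=[6.1127] v=[-1.1819]
Step 5: x=[5.7379] v=[-1.2495]
Step 6: x=[5.3785] v=[-1.1980]
Step 7: x=[5.0688] v=[-1.0323]
Step 8: x=[4.8383] v=[-0.7683]
Step 9: x=[4.7090] v=[-0.4310]
Step 10: x=[4.6932] v=[-0.0527]
Step 11: x=[4.7924] v=[0.3306]
First v>=0 after going negative at step 11, time=3.3000

Answer: 3.3000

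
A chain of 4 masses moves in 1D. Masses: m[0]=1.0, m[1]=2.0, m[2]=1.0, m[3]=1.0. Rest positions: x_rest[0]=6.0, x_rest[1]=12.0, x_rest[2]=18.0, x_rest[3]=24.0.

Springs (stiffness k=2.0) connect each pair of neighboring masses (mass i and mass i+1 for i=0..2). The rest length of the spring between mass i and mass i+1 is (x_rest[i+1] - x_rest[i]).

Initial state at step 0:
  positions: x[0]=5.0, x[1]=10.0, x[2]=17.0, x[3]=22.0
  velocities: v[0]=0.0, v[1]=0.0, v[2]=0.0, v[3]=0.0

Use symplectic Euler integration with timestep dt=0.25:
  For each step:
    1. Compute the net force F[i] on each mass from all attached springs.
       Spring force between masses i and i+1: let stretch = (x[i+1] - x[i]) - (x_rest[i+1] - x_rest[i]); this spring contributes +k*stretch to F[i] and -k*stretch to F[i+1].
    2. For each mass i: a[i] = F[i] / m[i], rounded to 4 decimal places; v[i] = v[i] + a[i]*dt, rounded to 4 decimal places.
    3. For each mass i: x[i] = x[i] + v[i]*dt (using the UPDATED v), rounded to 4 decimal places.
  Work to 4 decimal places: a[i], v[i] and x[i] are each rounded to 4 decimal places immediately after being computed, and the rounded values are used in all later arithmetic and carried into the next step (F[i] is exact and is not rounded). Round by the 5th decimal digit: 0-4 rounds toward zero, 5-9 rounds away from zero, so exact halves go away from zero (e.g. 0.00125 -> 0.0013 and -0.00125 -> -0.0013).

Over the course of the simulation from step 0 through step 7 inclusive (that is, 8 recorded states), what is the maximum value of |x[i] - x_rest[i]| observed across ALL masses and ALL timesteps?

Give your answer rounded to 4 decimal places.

Answer: 2.3207

Derivation:
Step 0: x=[5.0000 10.0000 17.0000 22.0000] v=[0.0000 0.0000 0.0000 0.0000]
Step 1: x=[4.8750 10.1250 16.7500 22.1250] v=[-0.5000 0.5000 -1.0000 0.5000]
Step 2: x=[4.6563 10.3360 16.3438 22.3281] v=[-0.8750 0.8438 -1.6250 0.8125]
Step 3: x=[4.3975 10.5675 15.9346 22.5332] v=[-1.0352 0.9258 -1.6368 0.8204]
Step 4: x=[4.1600 10.7488 15.6793 22.6635] v=[-0.9502 0.7251 -1.0211 0.5211]
Step 5: x=[3.9961 10.8264 15.6808 22.6708] v=[-0.6558 0.3105 0.0058 0.0290]
Step 6: x=[3.9359 10.7805 15.9492 22.5543] v=[-0.2407 -0.1835 1.0736 -0.4660]
Step 7: x=[3.9813 10.6299 16.3972 22.3622] v=[0.1816 -0.6025 1.7918 -0.7686]
Max displacement = 2.3207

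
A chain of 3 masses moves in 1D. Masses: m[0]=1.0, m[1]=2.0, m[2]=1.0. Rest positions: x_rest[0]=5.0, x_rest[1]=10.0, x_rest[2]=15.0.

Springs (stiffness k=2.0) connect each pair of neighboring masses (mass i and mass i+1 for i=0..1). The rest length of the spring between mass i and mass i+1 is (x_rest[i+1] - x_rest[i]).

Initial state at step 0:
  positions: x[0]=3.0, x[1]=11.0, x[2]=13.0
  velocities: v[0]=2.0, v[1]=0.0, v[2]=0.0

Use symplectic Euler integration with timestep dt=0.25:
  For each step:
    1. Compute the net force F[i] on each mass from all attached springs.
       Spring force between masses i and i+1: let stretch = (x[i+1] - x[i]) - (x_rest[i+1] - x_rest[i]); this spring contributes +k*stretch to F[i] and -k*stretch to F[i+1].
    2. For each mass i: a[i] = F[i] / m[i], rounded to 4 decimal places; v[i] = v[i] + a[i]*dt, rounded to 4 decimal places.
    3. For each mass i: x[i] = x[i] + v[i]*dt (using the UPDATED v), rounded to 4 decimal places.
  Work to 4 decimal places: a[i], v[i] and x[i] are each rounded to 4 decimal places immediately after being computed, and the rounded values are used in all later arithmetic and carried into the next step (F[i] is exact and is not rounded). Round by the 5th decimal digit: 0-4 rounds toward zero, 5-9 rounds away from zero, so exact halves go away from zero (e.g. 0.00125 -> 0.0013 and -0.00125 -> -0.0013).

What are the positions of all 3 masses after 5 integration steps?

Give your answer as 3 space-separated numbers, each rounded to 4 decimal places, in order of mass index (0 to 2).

Answer: 7.4259 8.5273 16.0195

Derivation:
Step 0: x=[3.0000 11.0000 13.0000] v=[2.0000 0.0000 0.0000]
Step 1: x=[3.8750 10.6250 13.3750] v=[3.5000 -1.5000 1.5000]
Step 2: x=[4.9688 10.0000 14.0313] v=[4.3750 -2.5000 2.6250]
Step 3: x=[6.0665 9.3125 14.8087] v=[4.3906 -2.7500 3.1094]
Step 4: x=[6.9449 8.7656 15.5240] v=[3.5136 -2.1875 2.8613]
Step 5: x=[7.4259 8.5273 16.0195] v=[1.9240 -0.9531 1.9821]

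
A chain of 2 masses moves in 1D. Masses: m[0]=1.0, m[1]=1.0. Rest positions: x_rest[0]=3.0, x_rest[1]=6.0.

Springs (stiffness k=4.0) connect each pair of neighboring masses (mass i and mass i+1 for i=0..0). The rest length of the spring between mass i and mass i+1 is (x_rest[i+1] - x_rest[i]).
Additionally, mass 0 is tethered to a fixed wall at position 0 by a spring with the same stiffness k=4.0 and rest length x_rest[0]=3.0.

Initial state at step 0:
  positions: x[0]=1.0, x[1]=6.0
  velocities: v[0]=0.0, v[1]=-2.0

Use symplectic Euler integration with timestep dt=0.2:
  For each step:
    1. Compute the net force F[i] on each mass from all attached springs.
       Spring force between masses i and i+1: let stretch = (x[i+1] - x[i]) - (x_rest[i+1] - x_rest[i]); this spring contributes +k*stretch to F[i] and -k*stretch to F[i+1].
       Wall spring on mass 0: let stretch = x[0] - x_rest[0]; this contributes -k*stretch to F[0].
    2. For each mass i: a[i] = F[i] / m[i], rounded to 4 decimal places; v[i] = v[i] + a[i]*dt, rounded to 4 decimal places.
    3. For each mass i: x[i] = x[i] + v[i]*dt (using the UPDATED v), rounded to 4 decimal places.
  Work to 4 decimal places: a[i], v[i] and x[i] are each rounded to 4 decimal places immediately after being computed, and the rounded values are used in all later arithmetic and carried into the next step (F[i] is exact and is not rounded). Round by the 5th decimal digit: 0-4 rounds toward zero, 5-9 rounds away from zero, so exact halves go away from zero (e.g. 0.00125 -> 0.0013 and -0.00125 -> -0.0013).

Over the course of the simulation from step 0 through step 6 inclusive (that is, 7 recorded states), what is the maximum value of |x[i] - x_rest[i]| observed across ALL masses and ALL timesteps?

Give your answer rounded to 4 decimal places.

Answer: 2.4019

Derivation:
Step 0: x=[1.0000 6.0000] v=[0.0000 -2.0000]
Step 1: x=[1.6400 5.2800] v=[3.2000 -3.6000]
Step 2: x=[2.6000 4.4576] v=[4.8000 -4.1120]
Step 3: x=[3.4412 3.8180] v=[4.2061 -3.1981]
Step 4: x=[3.7921 3.5981] v=[1.7546 -1.0995]
Step 5: x=[3.5052 3.8892] v=[-1.4343 1.4557]
Step 6: x=[2.7189 4.5989] v=[-3.9313 3.5485]
Max displacement = 2.4019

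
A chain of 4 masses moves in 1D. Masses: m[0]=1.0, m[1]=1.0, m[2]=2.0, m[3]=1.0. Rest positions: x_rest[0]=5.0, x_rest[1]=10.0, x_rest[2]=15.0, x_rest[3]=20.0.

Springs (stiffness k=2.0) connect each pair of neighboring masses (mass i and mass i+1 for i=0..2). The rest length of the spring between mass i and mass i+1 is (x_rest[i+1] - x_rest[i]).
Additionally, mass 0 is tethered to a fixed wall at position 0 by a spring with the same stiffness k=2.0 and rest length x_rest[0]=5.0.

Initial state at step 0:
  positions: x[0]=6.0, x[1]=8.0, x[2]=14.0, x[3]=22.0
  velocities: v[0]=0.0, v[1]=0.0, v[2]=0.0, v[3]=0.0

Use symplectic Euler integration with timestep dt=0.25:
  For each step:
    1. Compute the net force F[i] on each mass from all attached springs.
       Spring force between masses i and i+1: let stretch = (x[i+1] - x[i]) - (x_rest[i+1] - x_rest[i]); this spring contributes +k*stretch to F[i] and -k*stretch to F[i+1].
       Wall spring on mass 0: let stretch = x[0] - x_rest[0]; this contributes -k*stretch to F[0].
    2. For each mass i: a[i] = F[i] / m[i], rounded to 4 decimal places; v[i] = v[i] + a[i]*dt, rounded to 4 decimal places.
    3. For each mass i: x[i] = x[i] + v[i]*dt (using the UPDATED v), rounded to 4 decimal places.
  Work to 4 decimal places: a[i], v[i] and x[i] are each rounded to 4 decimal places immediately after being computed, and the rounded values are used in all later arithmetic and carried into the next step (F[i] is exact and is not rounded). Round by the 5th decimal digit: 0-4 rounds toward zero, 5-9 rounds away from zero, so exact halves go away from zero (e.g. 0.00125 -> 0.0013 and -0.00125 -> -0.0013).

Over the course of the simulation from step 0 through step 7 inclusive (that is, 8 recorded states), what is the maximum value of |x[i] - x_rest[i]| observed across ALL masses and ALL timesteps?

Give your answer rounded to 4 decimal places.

Step 0: x=[6.0000 8.0000 14.0000 22.0000] v=[0.0000 0.0000 0.0000 0.0000]
Step 1: x=[5.5000 8.5000 14.1250 21.6250] v=[-2.0000 2.0000 0.5000 -1.5000]
Step 2: x=[4.6875 9.3281 14.3672 20.9375] v=[-3.2500 3.3125 0.9688 -2.7500]
Step 3: x=[3.8691 10.2061 14.7051 20.0537] v=[-3.2735 3.5118 1.3516 -3.5352]
Step 4: x=[3.3592 10.8543 15.0961 19.1263] v=[-2.0396 2.5928 1.5640 -3.7095]
Step 5: x=[3.3663 11.0959 15.4739 18.3202] v=[0.0284 0.9662 1.5111 -3.2246]
Step 6: x=[3.9188 10.9185 15.7560 17.7833] v=[2.2101 -0.7096 1.1282 -2.1478]
Step 7: x=[4.8565 10.4708 15.8624 17.6179] v=[3.7506 -1.7907 0.4257 -0.6615]
Max displacement = 2.3821

Answer: 2.3821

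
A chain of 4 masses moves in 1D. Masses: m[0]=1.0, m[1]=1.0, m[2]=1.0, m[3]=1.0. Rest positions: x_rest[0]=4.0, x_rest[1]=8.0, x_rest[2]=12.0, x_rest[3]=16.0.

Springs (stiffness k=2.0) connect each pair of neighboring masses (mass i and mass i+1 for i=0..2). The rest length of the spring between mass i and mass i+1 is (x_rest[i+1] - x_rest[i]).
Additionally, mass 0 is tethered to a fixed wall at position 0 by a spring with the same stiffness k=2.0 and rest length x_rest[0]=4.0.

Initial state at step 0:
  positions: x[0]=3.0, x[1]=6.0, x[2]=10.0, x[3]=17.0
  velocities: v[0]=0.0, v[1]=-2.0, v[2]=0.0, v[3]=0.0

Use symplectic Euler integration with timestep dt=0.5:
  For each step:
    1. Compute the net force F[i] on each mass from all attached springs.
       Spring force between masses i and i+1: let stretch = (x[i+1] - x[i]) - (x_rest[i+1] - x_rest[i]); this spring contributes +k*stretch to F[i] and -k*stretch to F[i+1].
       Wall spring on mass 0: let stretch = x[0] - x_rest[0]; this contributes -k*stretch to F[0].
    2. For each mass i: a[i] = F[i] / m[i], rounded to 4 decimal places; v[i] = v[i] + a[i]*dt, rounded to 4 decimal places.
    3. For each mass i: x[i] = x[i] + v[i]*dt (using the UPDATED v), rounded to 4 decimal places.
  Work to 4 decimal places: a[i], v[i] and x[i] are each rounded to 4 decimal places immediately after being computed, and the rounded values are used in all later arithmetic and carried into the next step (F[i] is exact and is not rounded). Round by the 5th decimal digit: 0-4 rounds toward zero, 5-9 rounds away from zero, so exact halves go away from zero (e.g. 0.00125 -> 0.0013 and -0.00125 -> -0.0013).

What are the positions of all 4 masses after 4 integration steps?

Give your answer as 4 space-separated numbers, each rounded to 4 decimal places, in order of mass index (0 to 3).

Step 0: x=[3.0000 6.0000 10.0000 17.0000] v=[0.0000 -2.0000 0.0000 0.0000]
Step 1: x=[3.0000 5.5000 11.5000 15.5000] v=[0.0000 -1.0000 3.0000 -3.0000]
Step 2: x=[2.7500 6.7500 12.0000 14.0000] v=[-0.5000 2.5000 1.0000 -3.0000]
Step 3: x=[3.1250 8.6250 10.8750 13.5000] v=[0.7500 3.7500 -2.2500 -1.0000]
Step 4: x=[4.6875 8.8750 9.9375 13.6875] v=[3.1250 0.5000 -1.8750 0.3750]

Answer: 4.6875 8.8750 9.9375 13.6875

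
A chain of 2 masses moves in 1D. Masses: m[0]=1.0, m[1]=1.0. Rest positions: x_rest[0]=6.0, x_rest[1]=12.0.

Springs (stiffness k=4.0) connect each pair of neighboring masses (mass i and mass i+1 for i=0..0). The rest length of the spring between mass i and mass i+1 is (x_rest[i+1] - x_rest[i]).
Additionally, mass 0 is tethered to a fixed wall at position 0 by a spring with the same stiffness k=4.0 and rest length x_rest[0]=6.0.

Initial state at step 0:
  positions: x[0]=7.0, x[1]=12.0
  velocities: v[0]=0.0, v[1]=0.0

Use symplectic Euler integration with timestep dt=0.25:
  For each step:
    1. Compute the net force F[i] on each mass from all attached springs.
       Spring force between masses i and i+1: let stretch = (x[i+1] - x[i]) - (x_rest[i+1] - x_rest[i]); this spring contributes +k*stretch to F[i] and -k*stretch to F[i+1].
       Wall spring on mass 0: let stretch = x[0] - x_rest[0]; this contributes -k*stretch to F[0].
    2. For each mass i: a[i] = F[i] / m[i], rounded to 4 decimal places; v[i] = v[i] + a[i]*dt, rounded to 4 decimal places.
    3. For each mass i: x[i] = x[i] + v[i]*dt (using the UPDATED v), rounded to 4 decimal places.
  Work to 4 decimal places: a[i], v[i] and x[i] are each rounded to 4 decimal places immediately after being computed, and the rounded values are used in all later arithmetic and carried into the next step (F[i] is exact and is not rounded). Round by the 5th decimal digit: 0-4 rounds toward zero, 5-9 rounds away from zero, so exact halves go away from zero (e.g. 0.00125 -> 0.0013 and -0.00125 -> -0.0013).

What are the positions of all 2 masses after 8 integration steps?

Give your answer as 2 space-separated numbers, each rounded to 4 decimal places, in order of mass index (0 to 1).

Answer: 6.3085 11.2618

Derivation:
Step 0: x=[7.0000 12.0000] v=[0.0000 0.0000]
Step 1: x=[6.5000 12.2500] v=[-2.0000 1.0000]
Step 2: x=[5.8125 12.5625] v=[-2.7500 1.2500]
Step 3: x=[5.3594 12.6875] v=[-1.8125 0.5000]
Step 4: x=[5.3985 12.4805] v=[0.1562 -0.8281]
Step 5: x=[5.8584 12.0030] v=[1.8397 -1.9101]
Step 6: x=[6.3899 11.4893] v=[2.1259 -2.0547]
Step 7: x=[6.5988 11.2008] v=[0.8354 -1.1541]
Step 8: x=[6.3085 11.2618] v=[-1.1614 0.2439]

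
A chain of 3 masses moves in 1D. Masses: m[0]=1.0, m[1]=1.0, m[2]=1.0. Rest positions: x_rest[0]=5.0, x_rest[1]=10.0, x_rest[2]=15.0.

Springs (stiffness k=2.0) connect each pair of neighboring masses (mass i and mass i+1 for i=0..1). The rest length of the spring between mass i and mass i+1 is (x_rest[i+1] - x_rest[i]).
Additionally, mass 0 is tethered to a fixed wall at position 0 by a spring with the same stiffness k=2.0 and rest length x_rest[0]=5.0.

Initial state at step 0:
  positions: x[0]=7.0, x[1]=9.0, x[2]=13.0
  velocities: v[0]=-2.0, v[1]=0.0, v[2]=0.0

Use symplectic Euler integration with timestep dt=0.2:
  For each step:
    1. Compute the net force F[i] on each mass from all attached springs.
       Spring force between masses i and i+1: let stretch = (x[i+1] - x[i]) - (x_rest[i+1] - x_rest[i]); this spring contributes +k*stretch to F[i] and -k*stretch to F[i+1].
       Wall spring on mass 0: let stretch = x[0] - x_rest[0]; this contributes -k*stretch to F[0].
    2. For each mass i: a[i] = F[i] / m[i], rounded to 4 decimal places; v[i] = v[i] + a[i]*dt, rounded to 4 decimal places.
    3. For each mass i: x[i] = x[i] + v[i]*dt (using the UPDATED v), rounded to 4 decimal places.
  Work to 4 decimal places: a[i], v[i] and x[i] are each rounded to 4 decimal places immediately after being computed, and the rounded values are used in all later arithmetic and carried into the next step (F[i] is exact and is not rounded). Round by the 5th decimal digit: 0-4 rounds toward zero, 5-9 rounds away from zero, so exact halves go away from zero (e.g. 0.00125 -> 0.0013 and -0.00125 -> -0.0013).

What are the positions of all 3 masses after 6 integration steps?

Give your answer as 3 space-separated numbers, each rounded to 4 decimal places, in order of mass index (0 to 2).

Answer: 1.9809 9.2100 14.6966

Derivation:
Step 0: x=[7.0000 9.0000 13.0000] v=[-2.0000 0.0000 0.0000]
Step 1: x=[6.2000 9.1600 13.0800] v=[-4.0000 0.8000 0.4000]
Step 2: x=[5.1408 9.3968 13.2464] v=[-5.2960 1.1840 0.8320]
Step 3: x=[4.0108 9.6011 13.5048] v=[-5.6499 1.0214 1.2922]
Step 4: x=[3.0072 9.6705 13.8509] v=[-5.0181 0.3468 1.7307]
Step 5: x=[2.2961 9.5412 14.2626] v=[-3.5557 -0.6464 2.0585]
Step 6: x=[1.9809 9.2100 14.6966] v=[-1.5761 -1.6559 2.1699]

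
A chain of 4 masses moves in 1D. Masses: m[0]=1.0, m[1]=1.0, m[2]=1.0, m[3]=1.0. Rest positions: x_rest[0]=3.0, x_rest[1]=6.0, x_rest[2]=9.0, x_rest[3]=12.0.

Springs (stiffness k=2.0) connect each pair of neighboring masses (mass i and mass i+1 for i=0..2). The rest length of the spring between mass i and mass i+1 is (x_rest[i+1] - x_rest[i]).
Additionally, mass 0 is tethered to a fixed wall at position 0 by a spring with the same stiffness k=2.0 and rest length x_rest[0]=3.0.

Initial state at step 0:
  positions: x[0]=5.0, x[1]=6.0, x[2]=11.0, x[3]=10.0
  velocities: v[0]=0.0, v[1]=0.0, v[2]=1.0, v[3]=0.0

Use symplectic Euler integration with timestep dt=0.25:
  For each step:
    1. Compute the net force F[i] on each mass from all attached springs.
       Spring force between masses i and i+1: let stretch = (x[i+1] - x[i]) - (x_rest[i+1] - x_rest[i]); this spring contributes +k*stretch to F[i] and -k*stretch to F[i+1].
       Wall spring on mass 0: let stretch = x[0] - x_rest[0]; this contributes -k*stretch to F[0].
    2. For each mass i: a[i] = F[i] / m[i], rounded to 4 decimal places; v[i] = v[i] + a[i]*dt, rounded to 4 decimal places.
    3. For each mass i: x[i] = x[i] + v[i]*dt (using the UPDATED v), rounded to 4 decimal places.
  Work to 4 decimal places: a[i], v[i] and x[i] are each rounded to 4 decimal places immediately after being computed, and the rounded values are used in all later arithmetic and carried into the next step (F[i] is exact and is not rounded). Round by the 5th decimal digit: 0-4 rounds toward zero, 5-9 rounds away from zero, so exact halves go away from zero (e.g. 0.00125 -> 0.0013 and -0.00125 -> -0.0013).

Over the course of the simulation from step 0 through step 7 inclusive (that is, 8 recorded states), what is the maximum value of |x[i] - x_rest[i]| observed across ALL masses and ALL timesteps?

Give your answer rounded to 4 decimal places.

Step 0: x=[5.0000 6.0000 11.0000 10.0000] v=[0.0000 0.0000 1.0000 0.0000]
Step 1: x=[4.5000 6.5000 10.5000 10.5000] v=[-2.0000 2.0000 -2.0000 2.0000]
Step 2: x=[3.6875 7.2500 9.5000 11.3750] v=[-3.2500 3.0000 -4.0000 3.5000]
Step 3: x=[2.8594 7.8360 8.4531 12.3906] v=[-3.3125 2.3438 -4.1875 4.0625]
Step 4: x=[2.2959 7.8770 7.8213 13.2891] v=[-2.2539 0.1641 -2.5273 3.5938]
Step 5: x=[2.1431 7.2134 7.8799 13.8791] v=[-0.6113 -2.6543 0.2345 2.3599]
Step 6: x=[2.3562 5.9994 8.6051 14.0942] v=[0.8523 -4.8562 2.9009 0.8603]
Step 7: x=[2.7302 4.6557 9.6908 13.9981] v=[1.4958 -5.3750 4.3426 -0.3843]
Max displacement = 2.0942

Answer: 2.0942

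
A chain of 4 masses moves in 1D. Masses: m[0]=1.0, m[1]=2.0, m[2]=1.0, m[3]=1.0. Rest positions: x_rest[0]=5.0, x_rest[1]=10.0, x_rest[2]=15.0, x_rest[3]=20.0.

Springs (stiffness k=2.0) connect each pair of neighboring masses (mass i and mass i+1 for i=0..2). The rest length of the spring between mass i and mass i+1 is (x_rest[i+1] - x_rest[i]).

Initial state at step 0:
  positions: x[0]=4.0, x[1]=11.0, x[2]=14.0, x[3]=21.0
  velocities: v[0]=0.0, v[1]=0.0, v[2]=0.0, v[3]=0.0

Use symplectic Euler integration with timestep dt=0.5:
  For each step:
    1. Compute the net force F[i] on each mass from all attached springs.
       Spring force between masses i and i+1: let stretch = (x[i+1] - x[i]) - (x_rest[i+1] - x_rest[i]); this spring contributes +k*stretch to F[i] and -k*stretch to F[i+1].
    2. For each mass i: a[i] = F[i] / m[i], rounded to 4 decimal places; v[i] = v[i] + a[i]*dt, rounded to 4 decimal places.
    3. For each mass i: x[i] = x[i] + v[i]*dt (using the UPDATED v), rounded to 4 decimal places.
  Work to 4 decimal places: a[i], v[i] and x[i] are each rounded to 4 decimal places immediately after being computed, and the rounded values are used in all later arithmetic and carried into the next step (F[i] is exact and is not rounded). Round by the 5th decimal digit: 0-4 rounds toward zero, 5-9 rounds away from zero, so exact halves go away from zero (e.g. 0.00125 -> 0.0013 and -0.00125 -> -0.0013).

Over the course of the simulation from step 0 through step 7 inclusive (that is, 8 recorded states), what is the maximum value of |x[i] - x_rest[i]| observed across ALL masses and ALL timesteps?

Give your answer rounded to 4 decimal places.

Step 0: x=[4.0000 11.0000 14.0000 21.0000] v=[0.0000 0.0000 0.0000 0.0000]
Step 1: x=[5.0000 10.0000 16.0000 20.0000] v=[2.0000 -2.0000 4.0000 -2.0000]
Step 2: x=[6.0000 9.2500 17.0000 19.5000] v=[2.0000 -1.5000 2.0000 -1.0000]
Step 3: x=[6.1250 9.6250 15.3750 20.2500] v=[0.2500 0.7500 -3.2500 1.5000]
Step 4: x=[5.5000 10.5625 13.3125 21.0625] v=[-1.2500 1.8750 -4.1250 1.6250]
Step 5: x=[4.9063 10.9219 13.7500 20.5000] v=[-1.1875 0.7188 0.8750 -1.1250]
Step 6: x=[4.8204 10.4844 16.1485 19.0625] v=[-0.1719 -0.8750 4.7969 -2.8750]
Step 7: x=[5.0665 10.0469 17.1719 18.6680] v=[0.4921 -0.8750 2.0468 -0.7890]
Max displacement = 2.1719

Answer: 2.1719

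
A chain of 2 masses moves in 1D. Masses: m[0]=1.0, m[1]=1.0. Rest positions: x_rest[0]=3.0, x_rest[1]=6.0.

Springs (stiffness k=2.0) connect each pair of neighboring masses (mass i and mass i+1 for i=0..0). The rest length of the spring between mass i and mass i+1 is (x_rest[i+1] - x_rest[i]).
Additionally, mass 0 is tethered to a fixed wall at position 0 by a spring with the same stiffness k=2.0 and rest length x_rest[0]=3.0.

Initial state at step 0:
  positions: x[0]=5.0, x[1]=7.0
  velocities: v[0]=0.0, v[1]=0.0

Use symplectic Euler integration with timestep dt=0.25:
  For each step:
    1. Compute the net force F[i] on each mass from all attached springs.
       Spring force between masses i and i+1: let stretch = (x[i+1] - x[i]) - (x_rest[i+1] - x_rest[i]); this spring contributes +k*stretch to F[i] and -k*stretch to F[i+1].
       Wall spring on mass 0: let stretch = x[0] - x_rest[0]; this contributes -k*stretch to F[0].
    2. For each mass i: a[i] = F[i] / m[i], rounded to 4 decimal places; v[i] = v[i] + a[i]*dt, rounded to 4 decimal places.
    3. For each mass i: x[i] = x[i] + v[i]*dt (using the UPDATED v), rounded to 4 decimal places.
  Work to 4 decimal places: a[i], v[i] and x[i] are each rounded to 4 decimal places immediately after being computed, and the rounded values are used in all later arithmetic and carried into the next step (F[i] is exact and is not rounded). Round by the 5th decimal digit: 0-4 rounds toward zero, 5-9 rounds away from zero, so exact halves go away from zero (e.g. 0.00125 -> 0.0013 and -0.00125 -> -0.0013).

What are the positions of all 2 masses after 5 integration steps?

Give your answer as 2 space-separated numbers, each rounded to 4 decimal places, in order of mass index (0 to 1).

Answer: 2.3183 7.2277

Derivation:
Step 0: x=[5.0000 7.0000] v=[0.0000 0.0000]
Step 1: x=[4.6250 7.1250] v=[-1.5000 0.5000]
Step 2: x=[3.9844 7.3125] v=[-2.5625 0.7500]
Step 3: x=[3.2617 7.4590] v=[-2.8907 0.5860]
Step 4: x=[2.6560 7.4558] v=[-2.4229 -0.0127]
Step 5: x=[2.3183 7.2277] v=[-1.3510 -0.9126]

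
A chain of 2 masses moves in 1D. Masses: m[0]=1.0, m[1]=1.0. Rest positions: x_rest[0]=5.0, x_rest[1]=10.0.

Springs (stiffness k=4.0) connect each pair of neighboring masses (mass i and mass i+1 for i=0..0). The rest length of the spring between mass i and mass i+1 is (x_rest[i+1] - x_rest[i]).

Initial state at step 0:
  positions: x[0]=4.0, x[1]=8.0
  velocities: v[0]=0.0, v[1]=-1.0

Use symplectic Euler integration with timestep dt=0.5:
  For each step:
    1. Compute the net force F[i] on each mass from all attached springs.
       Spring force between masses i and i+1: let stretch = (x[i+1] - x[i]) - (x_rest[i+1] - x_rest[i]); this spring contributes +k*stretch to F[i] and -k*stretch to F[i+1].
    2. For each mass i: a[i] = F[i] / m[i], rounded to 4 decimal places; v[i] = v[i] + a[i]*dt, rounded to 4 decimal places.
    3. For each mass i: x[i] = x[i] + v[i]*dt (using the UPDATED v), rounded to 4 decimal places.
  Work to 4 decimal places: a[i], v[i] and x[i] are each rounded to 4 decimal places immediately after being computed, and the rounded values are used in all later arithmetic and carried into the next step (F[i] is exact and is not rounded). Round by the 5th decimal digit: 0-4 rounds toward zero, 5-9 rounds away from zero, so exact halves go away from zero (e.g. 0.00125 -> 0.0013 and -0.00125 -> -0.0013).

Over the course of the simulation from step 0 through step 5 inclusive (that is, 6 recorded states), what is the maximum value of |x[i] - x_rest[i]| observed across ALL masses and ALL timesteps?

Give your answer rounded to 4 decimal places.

Step 0: x=[4.0000 8.0000] v=[0.0000 -1.0000]
Step 1: x=[3.0000 8.5000] v=[-2.0000 1.0000]
Step 2: x=[2.5000 8.5000] v=[-1.0000 0.0000]
Step 3: x=[3.0000 7.5000] v=[1.0000 -2.0000]
Step 4: x=[3.0000 7.0000] v=[0.0000 -1.0000]
Step 5: x=[2.0000 7.5000] v=[-2.0000 1.0000]
Max displacement = 3.0000

Answer: 3.0000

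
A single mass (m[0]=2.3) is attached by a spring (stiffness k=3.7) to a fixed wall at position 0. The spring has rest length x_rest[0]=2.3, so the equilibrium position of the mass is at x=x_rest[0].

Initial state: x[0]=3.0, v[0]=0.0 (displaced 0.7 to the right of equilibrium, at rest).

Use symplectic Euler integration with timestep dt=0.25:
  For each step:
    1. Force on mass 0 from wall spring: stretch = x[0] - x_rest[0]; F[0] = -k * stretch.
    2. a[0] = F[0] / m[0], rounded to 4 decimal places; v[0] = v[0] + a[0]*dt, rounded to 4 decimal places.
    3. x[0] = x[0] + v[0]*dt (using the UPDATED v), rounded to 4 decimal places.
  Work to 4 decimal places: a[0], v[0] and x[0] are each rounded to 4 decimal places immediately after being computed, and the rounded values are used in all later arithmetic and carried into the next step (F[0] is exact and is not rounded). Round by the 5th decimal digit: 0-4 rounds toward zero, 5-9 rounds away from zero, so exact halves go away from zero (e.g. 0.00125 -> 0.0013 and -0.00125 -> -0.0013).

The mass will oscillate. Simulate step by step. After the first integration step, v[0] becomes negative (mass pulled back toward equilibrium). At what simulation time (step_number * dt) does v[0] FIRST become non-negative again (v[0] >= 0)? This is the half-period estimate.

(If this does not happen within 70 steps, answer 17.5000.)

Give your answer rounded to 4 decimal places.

Answer: 2.5000

Derivation:
Step 0: x=[3.0000] v=[0.0000]
Step 1: x=[2.9296] v=[-0.2815]
Step 2: x=[2.7959] v=[-0.5347]
Step 3: x=[2.6124] v=[-0.7342]
Step 4: x=[2.3974] v=[-0.8599]
Step 5: x=[2.1726] v=[-0.8991]
Step 6: x=[1.9606] v=[-0.8479]
Step 7: x=[1.7828] v=[-0.7114]
Step 8: x=[1.6570] v=[-0.5034]
Step 9: x=[1.5958] v=[-0.2448]
Step 10: x=[1.6054] v=[0.0384]
First v>=0 after going negative at step 10, time=2.5000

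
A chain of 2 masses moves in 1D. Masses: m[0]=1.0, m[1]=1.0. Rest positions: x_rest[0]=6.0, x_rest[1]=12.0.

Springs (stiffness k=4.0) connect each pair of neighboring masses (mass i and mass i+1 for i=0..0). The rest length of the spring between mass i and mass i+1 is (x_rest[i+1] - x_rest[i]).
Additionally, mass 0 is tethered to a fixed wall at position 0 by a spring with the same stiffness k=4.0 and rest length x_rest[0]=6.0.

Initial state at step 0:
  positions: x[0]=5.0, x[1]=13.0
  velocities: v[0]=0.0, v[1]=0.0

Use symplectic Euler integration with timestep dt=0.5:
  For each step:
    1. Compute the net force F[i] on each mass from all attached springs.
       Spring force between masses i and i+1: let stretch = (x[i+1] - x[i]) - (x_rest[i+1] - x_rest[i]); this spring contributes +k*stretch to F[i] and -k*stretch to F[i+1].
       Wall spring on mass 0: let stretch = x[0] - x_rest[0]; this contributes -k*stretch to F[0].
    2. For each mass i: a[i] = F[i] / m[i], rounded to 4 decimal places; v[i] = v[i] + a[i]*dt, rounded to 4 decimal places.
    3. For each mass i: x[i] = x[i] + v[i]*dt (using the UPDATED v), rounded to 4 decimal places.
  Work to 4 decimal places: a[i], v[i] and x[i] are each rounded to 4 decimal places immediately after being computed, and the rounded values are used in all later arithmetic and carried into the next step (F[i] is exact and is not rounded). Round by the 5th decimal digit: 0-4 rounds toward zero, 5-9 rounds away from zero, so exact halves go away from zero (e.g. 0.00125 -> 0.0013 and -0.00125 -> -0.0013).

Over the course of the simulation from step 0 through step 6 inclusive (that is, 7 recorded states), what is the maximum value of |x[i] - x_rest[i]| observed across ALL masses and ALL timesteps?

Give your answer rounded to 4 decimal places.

Step 0: x=[5.0000 13.0000] v=[0.0000 0.0000]
Step 1: x=[8.0000 11.0000] v=[6.0000 -4.0000]
Step 2: x=[6.0000 12.0000] v=[-4.0000 2.0000]
Step 3: x=[4.0000 13.0000] v=[-4.0000 2.0000]
Step 4: x=[7.0000 11.0000] v=[6.0000 -4.0000]
Step 5: x=[7.0000 11.0000] v=[0.0000 0.0000]
Step 6: x=[4.0000 13.0000] v=[-6.0000 4.0000]
Max displacement = 2.0000

Answer: 2.0000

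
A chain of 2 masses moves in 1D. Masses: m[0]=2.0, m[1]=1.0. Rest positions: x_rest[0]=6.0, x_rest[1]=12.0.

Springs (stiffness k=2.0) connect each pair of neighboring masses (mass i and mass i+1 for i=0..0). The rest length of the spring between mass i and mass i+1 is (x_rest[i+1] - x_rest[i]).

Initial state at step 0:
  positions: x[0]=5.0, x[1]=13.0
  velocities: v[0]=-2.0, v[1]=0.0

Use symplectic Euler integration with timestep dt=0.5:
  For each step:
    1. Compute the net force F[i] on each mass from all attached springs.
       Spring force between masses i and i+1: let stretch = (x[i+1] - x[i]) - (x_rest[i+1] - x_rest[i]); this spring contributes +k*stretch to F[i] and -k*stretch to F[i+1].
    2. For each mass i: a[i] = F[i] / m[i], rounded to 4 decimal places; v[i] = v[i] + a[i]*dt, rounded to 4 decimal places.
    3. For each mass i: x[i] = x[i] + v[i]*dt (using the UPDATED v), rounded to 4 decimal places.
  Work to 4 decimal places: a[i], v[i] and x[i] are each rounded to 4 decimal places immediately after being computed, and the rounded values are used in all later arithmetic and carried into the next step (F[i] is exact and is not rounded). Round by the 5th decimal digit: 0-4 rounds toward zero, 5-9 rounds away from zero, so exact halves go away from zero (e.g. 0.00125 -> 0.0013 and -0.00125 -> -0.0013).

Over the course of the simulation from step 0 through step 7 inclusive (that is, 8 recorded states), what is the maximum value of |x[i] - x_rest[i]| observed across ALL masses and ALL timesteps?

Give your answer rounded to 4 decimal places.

Answer: 5.6652

Derivation:
Step 0: x=[5.0000 13.0000] v=[-2.0000 0.0000]
Step 1: x=[4.5000 12.0000] v=[-1.0000 -2.0000]
Step 2: x=[4.3750 10.2500] v=[-0.2500 -3.5000]
Step 3: x=[4.2188 8.5625] v=[-0.3125 -3.3750]
Step 4: x=[3.6485 7.7032] v=[-1.1407 -1.7187]
Step 5: x=[2.5918 7.8165] v=[-2.1134 0.2266]
Step 6: x=[1.3413 8.3175] v=[-2.5011 1.0019]
Step 7: x=[0.3348 8.3304] v=[-2.0130 0.0257]
Max displacement = 5.6652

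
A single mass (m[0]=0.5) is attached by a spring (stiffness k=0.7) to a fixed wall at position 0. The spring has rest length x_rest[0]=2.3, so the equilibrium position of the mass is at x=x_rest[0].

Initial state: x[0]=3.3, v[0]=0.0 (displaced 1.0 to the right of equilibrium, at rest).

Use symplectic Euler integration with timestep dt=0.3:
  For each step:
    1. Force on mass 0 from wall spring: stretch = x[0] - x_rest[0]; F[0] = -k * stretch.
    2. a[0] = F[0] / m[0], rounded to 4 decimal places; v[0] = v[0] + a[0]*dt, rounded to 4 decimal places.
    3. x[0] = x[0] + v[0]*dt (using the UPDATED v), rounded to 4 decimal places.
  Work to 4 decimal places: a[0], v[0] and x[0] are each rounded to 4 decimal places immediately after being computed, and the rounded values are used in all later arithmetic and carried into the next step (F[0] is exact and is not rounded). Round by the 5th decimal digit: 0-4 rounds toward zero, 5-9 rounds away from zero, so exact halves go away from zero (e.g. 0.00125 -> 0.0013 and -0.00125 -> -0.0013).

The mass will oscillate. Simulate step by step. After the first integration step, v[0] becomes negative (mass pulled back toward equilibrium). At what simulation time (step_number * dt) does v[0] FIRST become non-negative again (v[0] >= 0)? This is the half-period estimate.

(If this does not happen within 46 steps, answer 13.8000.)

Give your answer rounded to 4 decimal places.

Step 0: x=[3.3000] v=[0.0000]
Step 1: x=[3.1740] v=[-0.4200]
Step 2: x=[2.9379] v=[-0.7871]
Step 3: x=[2.6214] v=[-1.0550]
Step 4: x=[2.2644] v=[-1.1900]
Step 5: x=[1.9119] v=[-1.1751]
Step 6: x=[1.6083] v=[-1.0121]
Step 7: x=[1.3918] v=[-0.7216]
Step 8: x=[1.2897] v=[-0.3402]
Step 9: x=[1.3149] v=[0.0841]
First v>=0 after going negative at step 9, time=2.7000

Answer: 2.7000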